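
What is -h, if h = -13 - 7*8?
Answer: 69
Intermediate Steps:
h = -69 (h = -13 - 56 = -69)
-h = -1*(-69) = 69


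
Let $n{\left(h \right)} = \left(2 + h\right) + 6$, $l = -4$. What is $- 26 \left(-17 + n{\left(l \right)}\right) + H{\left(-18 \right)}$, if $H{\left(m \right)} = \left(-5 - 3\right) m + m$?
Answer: $464$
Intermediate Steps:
$n{\left(h \right)} = 8 + h$
$H{\left(m \right)} = - 7 m$ ($H{\left(m \right)} = - 8 m + m = - 7 m$)
$- 26 \left(-17 + n{\left(l \right)}\right) + H{\left(-18 \right)} = - 26 \left(-17 + \left(8 - 4\right)\right) - -126 = - 26 \left(-17 + 4\right) + 126 = \left(-26\right) \left(-13\right) + 126 = 338 + 126 = 464$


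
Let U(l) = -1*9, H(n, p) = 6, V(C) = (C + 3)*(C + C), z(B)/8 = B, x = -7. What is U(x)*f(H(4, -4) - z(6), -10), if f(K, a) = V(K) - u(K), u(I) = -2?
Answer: -29502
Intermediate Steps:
z(B) = 8*B
V(C) = 2*C*(3 + C) (V(C) = (3 + C)*(2*C) = 2*C*(3 + C))
f(K, a) = 2 + 2*K*(3 + K) (f(K, a) = 2*K*(3 + K) - 1*(-2) = 2*K*(3 + K) + 2 = 2 + 2*K*(3 + K))
U(l) = -9
U(x)*f(H(4, -4) - z(6), -10) = -9*(2 + 2*(6 - 8*6)*(3 + (6 - 8*6))) = -9*(2 + 2*(6 - 1*48)*(3 + (6 - 1*48))) = -9*(2 + 2*(6 - 48)*(3 + (6 - 48))) = -9*(2 + 2*(-42)*(3 - 42)) = -9*(2 + 2*(-42)*(-39)) = -9*(2 + 3276) = -9*3278 = -29502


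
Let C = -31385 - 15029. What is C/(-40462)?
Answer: 23207/20231 ≈ 1.1471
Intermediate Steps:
C = -46414
C/(-40462) = -46414/(-40462) = -46414*(-1/40462) = 23207/20231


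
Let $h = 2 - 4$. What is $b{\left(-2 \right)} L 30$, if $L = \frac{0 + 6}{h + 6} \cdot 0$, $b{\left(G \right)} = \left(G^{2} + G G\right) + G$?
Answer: $0$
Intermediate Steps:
$h = -2$
$b{\left(G \right)} = G + 2 G^{2}$ ($b{\left(G \right)} = \left(G^{2} + G^{2}\right) + G = 2 G^{2} + G = G + 2 G^{2}$)
$L = 0$ ($L = \frac{0 + 6}{-2 + 6} \cdot 0 = \frac{6}{4} \cdot 0 = 6 \cdot \frac{1}{4} \cdot 0 = \frac{3}{2} \cdot 0 = 0$)
$b{\left(-2 \right)} L 30 = - 2 \left(1 + 2 \left(-2\right)\right) 0 \cdot 30 = - 2 \left(1 - 4\right) 0 \cdot 30 = \left(-2\right) \left(-3\right) 0 \cdot 30 = 6 \cdot 0 \cdot 30 = 0 \cdot 30 = 0$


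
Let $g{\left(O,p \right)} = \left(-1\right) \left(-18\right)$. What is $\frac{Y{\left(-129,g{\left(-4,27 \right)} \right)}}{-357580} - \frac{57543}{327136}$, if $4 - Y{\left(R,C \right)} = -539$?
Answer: $- \frac{5188465197}{29244322720} \approx -0.17742$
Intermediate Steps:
$g{\left(O,p \right)} = 18$
$Y{\left(R,C \right)} = 543$ ($Y{\left(R,C \right)} = 4 - -539 = 4 + 539 = 543$)
$\frac{Y{\left(-129,g{\left(-4,27 \right)} \right)}}{-357580} - \frac{57543}{327136} = \frac{543}{-357580} - \frac{57543}{327136} = 543 \left(- \frac{1}{357580}\right) - \frac{57543}{327136} = - \frac{543}{357580} - \frac{57543}{327136} = - \frac{5188465197}{29244322720}$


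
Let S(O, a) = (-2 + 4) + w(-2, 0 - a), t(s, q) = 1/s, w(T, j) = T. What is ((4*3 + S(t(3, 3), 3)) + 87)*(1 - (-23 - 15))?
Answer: 3861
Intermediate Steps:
t(s, q) = 1/s
S(O, a) = 0 (S(O, a) = (-2 + 4) - 2 = 2 - 2 = 0)
((4*3 + S(t(3, 3), 3)) + 87)*(1 - (-23 - 15)) = ((4*3 + 0) + 87)*(1 - (-23 - 15)) = ((12 + 0) + 87)*(1 - 1*(-38)) = (12 + 87)*(1 + 38) = 99*39 = 3861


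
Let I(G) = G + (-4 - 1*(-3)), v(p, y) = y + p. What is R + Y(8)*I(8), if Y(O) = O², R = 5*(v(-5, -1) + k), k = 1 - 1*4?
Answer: 403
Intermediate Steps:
v(p, y) = p + y
k = -3 (k = 1 - 4 = -3)
I(G) = -1 + G (I(G) = G + (-4 + 3) = G - 1 = -1 + G)
R = -45 (R = 5*((-5 - 1) - 3) = 5*(-6 - 3) = 5*(-9) = -45)
R + Y(8)*I(8) = -45 + 8²*(-1 + 8) = -45 + 64*7 = -45 + 448 = 403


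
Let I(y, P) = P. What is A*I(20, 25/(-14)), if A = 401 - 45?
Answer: -4450/7 ≈ -635.71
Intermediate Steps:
A = 356
A*I(20, 25/(-14)) = 356*(25/(-14)) = 356*(25*(-1/14)) = 356*(-25/14) = -4450/7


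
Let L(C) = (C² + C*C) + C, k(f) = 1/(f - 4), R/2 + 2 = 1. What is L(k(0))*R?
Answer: ¼ ≈ 0.25000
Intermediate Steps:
R = -2 (R = -4 + 2*1 = -4 + 2 = -2)
k(f) = 1/(-4 + f)
L(C) = C + 2*C² (L(C) = (C² + C²) + C = 2*C² + C = C + 2*C²)
L(k(0))*R = ((1 + 2/(-4 + 0))/(-4 + 0))*(-2) = ((1 + 2/(-4))/(-4))*(-2) = -(1 + 2*(-¼))/4*(-2) = -(1 - ½)/4*(-2) = -¼*½*(-2) = -⅛*(-2) = ¼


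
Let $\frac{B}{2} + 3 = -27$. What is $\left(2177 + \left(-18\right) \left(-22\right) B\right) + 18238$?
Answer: $-3345$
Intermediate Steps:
$B = -60$ ($B = -6 + 2 \left(-27\right) = -6 - 54 = -60$)
$\left(2177 + \left(-18\right) \left(-22\right) B\right) + 18238 = \left(2177 + \left(-18\right) \left(-22\right) \left(-60\right)\right) + 18238 = \left(2177 + 396 \left(-60\right)\right) + 18238 = \left(2177 - 23760\right) + 18238 = -21583 + 18238 = -3345$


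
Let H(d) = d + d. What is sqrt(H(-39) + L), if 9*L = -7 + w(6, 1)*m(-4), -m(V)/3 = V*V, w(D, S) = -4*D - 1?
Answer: sqrt(491)/3 ≈ 7.3862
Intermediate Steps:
w(D, S) = -1 - 4*D
m(V) = -3*V**2 (m(V) = -3*V*V = -3*V**2)
H(d) = 2*d
L = 1193/9 (L = (-7 + (-1 - 4*6)*(-3*(-4)**2))/9 = (-7 + (-1 - 24)*(-3*16))/9 = (-7 - 25*(-48))/9 = (-7 + 1200)/9 = (1/9)*1193 = 1193/9 ≈ 132.56)
sqrt(H(-39) + L) = sqrt(2*(-39) + 1193/9) = sqrt(-78 + 1193/9) = sqrt(491/9) = sqrt(491)/3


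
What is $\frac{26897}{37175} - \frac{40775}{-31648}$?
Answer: $\frac{2367046881}{1176514400} \approx 2.0119$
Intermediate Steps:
$\frac{26897}{37175} - \frac{40775}{-31648} = 26897 \cdot \frac{1}{37175} - - \frac{40775}{31648} = \frac{26897}{37175} + \frac{40775}{31648} = \frac{2367046881}{1176514400}$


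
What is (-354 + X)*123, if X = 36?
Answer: -39114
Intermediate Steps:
(-354 + X)*123 = (-354 + 36)*123 = -318*123 = -39114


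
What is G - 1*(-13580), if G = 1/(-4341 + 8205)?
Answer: 52473121/3864 ≈ 13580.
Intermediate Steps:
G = 1/3864 ≈ 0.00025880
G - 1*(-13580) = 1/3864 - 1*(-13580) = 1/3864 + 13580 = 52473121/3864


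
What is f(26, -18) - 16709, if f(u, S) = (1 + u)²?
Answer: -15980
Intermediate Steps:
f(26, -18) - 16709 = (1 + 26)² - 16709 = 27² - 16709 = 729 - 16709 = -15980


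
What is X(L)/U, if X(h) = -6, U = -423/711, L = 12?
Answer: 474/47 ≈ 10.085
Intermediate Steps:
U = -47/79 (U = -423*1/711 = -47/79 ≈ -0.59494)
X(L)/U = -6/(-47/79) = -6*(-79/47) = 474/47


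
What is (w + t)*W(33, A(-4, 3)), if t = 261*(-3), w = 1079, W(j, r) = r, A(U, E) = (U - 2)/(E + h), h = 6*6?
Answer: -592/13 ≈ -45.538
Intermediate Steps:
h = 36
A(U, E) = (-2 + U)/(36 + E) (A(U, E) = (U - 2)/(E + 36) = (-2 + U)/(36 + E))
t = -783
(w + t)*W(33, A(-4, 3)) = (1079 - 783)*((-2 - 4)/(36 + 3)) = 296*(-6/39) = 296*((1/39)*(-6)) = 296*(-2/13) = -592/13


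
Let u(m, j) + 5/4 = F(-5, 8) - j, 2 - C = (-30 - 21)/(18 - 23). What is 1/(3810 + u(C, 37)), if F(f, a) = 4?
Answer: 4/15103 ≈ 0.00026485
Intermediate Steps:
C = -41/5 (C = 2 - (-30 - 21)/(18 - 23) = 2 - (-51)/(-5) = 2 - (-51)*(-1)/5 = 2 - 1*51/5 = 2 - 51/5 = -41/5 ≈ -8.2000)
u(m, j) = 11/4 - j (u(m, j) = -5/4 + (4 - j) = 11/4 - j)
1/(3810 + u(C, 37)) = 1/(3810 + (11/4 - 1*37)) = 1/(3810 + (11/4 - 37)) = 1/(3810 - 137/4) = 1/(15103/4) = 4/15103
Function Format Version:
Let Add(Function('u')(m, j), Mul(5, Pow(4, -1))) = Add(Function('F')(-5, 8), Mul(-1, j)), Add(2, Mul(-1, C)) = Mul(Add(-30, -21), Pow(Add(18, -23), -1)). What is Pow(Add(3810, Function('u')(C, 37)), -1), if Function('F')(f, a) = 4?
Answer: Rational(4, 15103) ≈ 0.00026485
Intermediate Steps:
C = Rational(-41, 5) (C = Add(2, Mul(-1, Mul(Add(-30, -21), Pow(Add(18, -23), -1)))) = Add(2, Mul(-1, Mul(-51, Pow(-5, -1)))) = Add(2, Mul(-1, Mul(-51, Rational(-1, 5)))) = Add(2, Mul(-1, Rational(51, 5))) = Add(2, Rational(-51, 5)) = Rational(-41, 5) ≈ -8.2000)
Function('u')(m, j) = Add(Rational(11, 4), Mul(-1, j)) (Function('u')(m, j) = Add(Rational(-5, 4), Add(4, Mul(-1, j))) = Add(Rational(11, 4), Mul(-1, j)))
Pow(Add(3810, Function('u')(C, 37)), -1) = Pow(Add(3810, Add(Rational(11, 4), Mul(-1, 37))), -1) = Pow(Add(3810, Add(Rational(11, 4), -37)), -1) = Pow(Add(3810, Rational(-137, 4)), -1) = Pow(Rational(15103, 4), -1) = Rational(4, 15103)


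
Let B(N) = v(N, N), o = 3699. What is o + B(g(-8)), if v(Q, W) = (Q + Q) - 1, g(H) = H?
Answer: 3682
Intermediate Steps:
v(Q, W) = -1 + 2*Q (v(Q, W) = 2*Q - 1 = -1 + 2*Q)
B(N) = -1 + 2*N
o + B(g(-8)) = 3699 + (-1 + 2*(-8)) = 3699 + (-1 - 16) = 3699 - 17 = 3682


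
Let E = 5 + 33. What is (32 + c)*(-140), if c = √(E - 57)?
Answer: -4480 - 140*I*√19 ≈ -4480.0 - 610.25*I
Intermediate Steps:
E = 38
c = I*√19 (c = √(38 - 57) = √(-19) = I*√19 ≈ 4.3589*I)
(32 + c)*(-140) = (32 + I*√19)*(-140) = -4480 - 140*I*√19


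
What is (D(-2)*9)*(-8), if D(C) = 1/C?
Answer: 36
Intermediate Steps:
D(C) = 1/C
(D(-2)*9)*(-8) = (9/(-2))*(-8) = -½*9*(-8) = -9/2*(-8) = 36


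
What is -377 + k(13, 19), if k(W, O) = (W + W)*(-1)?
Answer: -403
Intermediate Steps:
k(W, O) = -2*W (k(W, O) = (2*W)*(-1) = -2*W)
-377 + k(13, 19) = -377 - 2*13 = -377 - 26 = -403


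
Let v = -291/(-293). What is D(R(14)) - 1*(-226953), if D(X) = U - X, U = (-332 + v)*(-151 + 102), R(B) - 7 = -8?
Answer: 71249787/293 ≈ 2.4317e+5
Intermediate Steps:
R(B) = -1 (R(B) = 7 - 8 = -1)
v = 291/293 (v = -291*(-1/293) = 291/293 ≈ 0.99317)
U = 4752265/293 (U = (-332 + 291/293)*(-151 + 102) = -96985/293*(-49) = 4752265/293 ≈ 16219.)
D(X) = 4752265/293 - X
D(R(14)) - 1*(-226953) = (4752265/293 - 1*(-1)) - 1*(-226953) = (4752265/293 + 1) + 226953 = 4752558/293 + 226953 = 71249787/293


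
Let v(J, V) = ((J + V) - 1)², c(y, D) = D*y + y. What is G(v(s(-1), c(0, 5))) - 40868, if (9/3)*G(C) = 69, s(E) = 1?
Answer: -40845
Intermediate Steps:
c(y, D) = y + D*y
v(J, V) = (-1 + J + V)²
G(C) = 23 (G(C) = (⅓)*69 = 23)
G(v(s(-1), c(0, 5))) - 40868 = 23 - 40868 = -40845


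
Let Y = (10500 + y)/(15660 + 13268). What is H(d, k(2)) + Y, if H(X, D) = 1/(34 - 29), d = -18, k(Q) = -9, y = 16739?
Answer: 165123/144640 ≈ 1.1416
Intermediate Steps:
Y = 27239/28928 (Y = (10500 + 16739)/(15660 + 13268) = 27239/28928 ≈ 0.94161)
H(X, D) = ⅕ (H(X, D) = 1/5 = ⅕)
H(d, k(2)) + Y = ⅕ + 27239/28928 = 165123/144640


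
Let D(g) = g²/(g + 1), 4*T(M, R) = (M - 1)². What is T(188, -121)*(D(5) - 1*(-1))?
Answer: 1084039/24 ≈ 45168.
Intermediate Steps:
T(M, R) = (-1 + M)²/4 (T(M, R) = (M - 1)²/4 = (-1 + M)²/4)
D(g) = g²/(1 + g)
T(188, -121)*(D(5) - 1*(-1)) = ((-1 + 188)²/4)*(5²/(1 + 5) - 1*(-1)) = ((¼)*187²)*(25/6 + 1) = ((¼)*34969)*(25*(⅙) + 1) = 34969*(25/6 + 1)/4 = (34969/4)*(31/6) = 1084039/24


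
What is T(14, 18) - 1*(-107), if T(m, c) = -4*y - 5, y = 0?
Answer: 102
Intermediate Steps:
T(m, c) = -5 (T(m, c) = -4*0 - 5 = 0 - 5 = -5)
T(14, 18) - 1*(-107) = -5 - 1*(-107) = -5 + 107 = 102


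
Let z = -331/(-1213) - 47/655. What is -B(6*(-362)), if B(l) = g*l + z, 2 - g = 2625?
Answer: -4526476059134/794515 ≈ -5.6972e+6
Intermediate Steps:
g = -2623 (g = 2 - 1*2625 = 2 - 2625 = -2623)
z = 159794/794515 (z = -331*(-1/1213) - 47*1/655 = 331/1213 - 47/655 = 159794/794515 ≈ 0.20112)
B(l) = 159794/794515 - 2623*l (B(l) = -2623*l + 159794/794515 = 159794/794515 - 2623*l)
-B(6*(-362)) = -(159794/794515 - 15738*(-362)) = -(159794/794515 - 2623*(-2172)) = -(159794/794515 + 5697156) = -1*4526476059134/794515 = -4526476059134/794515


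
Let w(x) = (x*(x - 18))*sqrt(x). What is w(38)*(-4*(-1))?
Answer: 3040*sqrt(38) ≈ 18740.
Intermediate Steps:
w(x) = x**(3/2)*(-18 + x) (w(x) = (x*(-18 + x))*sqrt(x) = x**(3/2)*(-18 + x))
w(38)*(-4*(-1)) = (38**(3/2)*(-18 + 38))*(-4*(-1)) = ((38*sqrt(38))*20)*4 = (760*sqrt(38))*4 = 3040*sqrt(38)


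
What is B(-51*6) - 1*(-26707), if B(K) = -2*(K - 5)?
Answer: 27329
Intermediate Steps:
B(K) = 10 - 2*K (B(K) = -2*(-5 + K) = 10 - 2*K)
B(-51*6) - 1*(-26707) = (10 - (-102)*6) - 1*(-26707) = (10 - 2*(-306)) + 26707 = (10 + 612) + 26707 = 622 + 26707 = 27329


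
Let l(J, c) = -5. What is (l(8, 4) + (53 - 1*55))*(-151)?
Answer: 1057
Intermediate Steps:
(l(8, 4) + (53 - 1*55))*(-151) = (-5 + (53 - 1*55))*(-151) = (-5 + (53 - 55))*(-151) = (-5 - 2)*(-151) = -7*(-151) = 1057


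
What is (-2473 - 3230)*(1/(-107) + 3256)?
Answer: -1986873873/107 ≈ -1.8569e+7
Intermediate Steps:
(-2473 - 3230)*(1/(-107) + 3256) = -5703*(-1/107 + 3256) = -5703*348391/107 = -1986873873/107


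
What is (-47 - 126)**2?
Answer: 29929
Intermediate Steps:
(-47 - 126)**2 = (-173)**2 = 29929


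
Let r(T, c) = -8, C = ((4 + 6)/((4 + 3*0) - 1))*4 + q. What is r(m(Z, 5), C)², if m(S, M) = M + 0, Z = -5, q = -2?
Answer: 64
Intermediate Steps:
C = 34/3 (C = ((4 + 6)/((4 + 3*0) - 1))*4 - 2 = (10/((4 + 0) - 1))*4 - 2 = (10/(4 - 1))*4 - 2 = (10/3)*4 - 2 = 40/3 - 2 = 34/3 ≈ 11.333)
m(S, M) = M
r(m(Z, 5), C)² = (-8)² = 64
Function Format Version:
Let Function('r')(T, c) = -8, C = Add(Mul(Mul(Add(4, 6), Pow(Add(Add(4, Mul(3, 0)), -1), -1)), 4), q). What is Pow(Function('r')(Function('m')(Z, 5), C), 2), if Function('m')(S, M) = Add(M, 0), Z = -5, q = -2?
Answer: 64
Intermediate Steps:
C = Rational(34, 3) (C = Add(Mul(Mul(Add(4, 6), Pow(Add(Add(4, Mul(3, 0)), -1), -1)), 4), -2) = Add(Mul(Mul(10, Pow(Add(Add(4, 0), -1), -1)), 4), -2) = Add(Mul(Mul(10, Pow(Add(4, -1), -1)), 4), -2) = Add(Mul(Mul(10, Pow(3, -1)), 4), -2) = Add(Mul(Mul(10, Rational(1, 3)), 4), -2) = Add(Mul(Rational(10, 3), 4), -2) = Add(Rational(40, 3), -2) = Rational(34, 3) ≈ 11.333)
Function('m')(S, M) = M
Pow(Function('r')(Function('m')(Z, 5), C), 2) = Pow(-8, 2) = 64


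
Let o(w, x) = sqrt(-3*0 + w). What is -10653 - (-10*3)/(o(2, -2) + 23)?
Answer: -5613441/527 - 30*sqrt(2)/527 ≈ -10652.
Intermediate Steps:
o(w, x) = sqrt(w) (o(w, x) = sqrt(0 + w) = sqrt(w))
-10653 - (-10*3)/(o(2, -2) + 23) = -10653 - (-10*3)/(sqrt(2) + 23) = -10653 - (-30)/(23 + sqrt(2)) = -10653 + 30/(23 + sqrt(2))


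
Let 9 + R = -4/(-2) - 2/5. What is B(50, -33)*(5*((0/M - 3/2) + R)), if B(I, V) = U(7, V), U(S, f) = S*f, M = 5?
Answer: 20559/2 ≈ 10280.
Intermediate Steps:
R = -37/5 (R = -9 + (-4/(-2) - 2/5) = -9 + (-4*(-1/2) - 2*1/5) = -9 + (2 - 2/5) = -9 + 8/5 = -37/5 ≈ -7.4000)
B(I, V) = 7*V
B(50, -33)*(5*((0/M - 3/2) + R)) = (7*(-33))*(5*((0/5 - 3/2) - 37/5)) = -1155*((0*(1/5) - 3*1/2) - 37/5) = -1155*((0 - 3/2) - 37/5) = -1155*(-3/2 - 37/5) = -1155*(-89)/10 = -231*(-89/2) = 20559/2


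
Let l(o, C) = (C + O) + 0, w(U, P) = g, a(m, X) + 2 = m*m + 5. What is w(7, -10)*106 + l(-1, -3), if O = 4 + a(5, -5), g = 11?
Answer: 1195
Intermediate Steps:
a(m, X) = 3 + m**2 (a(m, X) = -2 + (m*m + 5) = -2 + (m**2 + 5) = -2 + (5 + m**2) = 3 + m**2)
w(U, P) = 11
O = 32 (O = 4 + (3 + 5**2) = 4 + (3 + 25) = 4 + 28 = 32)
l(o, C) = 32 + C (l(o, C) = (C + 32) + 0 = (32 + C) + 0 = 32 + C)
w(7, -10)*106 + l(-1, -3) = 11*106 + (32 - 3) = 1166 + 29 = 1195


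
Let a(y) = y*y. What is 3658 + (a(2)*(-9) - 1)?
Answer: 3621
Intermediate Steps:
a(y) = y**2
3658 + (a(2)*(-9) - 1) = 3658 + (2**2*(-9) - 1) = 3658 + (4*(-9) - 1) = 3658 + (-36 - 1) = 3658 - 37 = 3621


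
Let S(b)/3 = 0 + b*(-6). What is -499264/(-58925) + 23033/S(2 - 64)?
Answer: 61754779/2121300 ≈ 29.112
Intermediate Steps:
S(b) = -18*b (S(b) = 3*(0 + b*(-6)) = 3*(0 - 6*b) = 3*(-6*b) = -18*b)
-499264/(-58925) + 23033/S(2 - 64) = -499264/(-58925) + 23033/((-18*(2 - 64))) = -499264*(-1/58925) + 23033/((-18*(-62))) = 499264/58925 + 23033/1116 = 499264/58925 + 23033*(1/1116) = 499264/58925 + 743/36 = 61754779/2121300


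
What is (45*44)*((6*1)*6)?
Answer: 71280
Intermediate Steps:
(45*44)*((6*1)*6) = 1980*(6*6) = 1980*36 = 71280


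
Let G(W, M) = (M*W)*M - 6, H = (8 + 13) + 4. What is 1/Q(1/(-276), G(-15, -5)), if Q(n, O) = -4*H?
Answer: -1/100 ≈ -0.010000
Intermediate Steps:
H = 25 (H = 21 + 4 = 25)
G(W, M) = -6 + W*M**2 (G(W, M) = W*M**2 - 6 = -6 + W*M**2)
Q(n, O) = -100 (Q(n, O) = -4*25 = -100)
1/Q(1/(-276), G(-15, -5)) = 1/(-100) = -1/100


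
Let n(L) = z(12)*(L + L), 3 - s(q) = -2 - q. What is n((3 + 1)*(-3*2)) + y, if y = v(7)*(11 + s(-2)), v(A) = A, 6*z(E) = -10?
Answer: 178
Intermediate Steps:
z(E) = -5/3 (z(E) = (1/6)*(-10) = -5/3)
s(q) = 5 + q (s(q) = 3 - (-2 - q) = 3 + (2 + q) = 5 + q)
n(L) = -10*L/3 (n(L) = -5*(L + L)/3 = -10*L/3)
y = 98 (y = 7*(11 + (5 - 2)) = 7*(11 + 3) = 7*14 = 98)
n((3 + 1)*(-3*2)) + y = -10*(3 + 1)*(-3*2)/3 + 98 = -40*(-6)/3 + 98 = -10/3*(-24) + 98 = 80 + 98 = 178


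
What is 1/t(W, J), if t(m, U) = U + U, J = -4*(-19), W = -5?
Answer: 1/152 ≈ 0.0065789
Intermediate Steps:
J = 76
t(m, U) = 2*U
1/t(W, J) = 1/(2*76) = 1/152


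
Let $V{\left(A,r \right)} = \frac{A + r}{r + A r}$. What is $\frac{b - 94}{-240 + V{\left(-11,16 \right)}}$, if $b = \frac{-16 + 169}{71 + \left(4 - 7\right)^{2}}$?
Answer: $\frac{14734}{38405} \approx 0.38365$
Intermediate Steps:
$V{\left(A,r \right)} = \frac{A + r}{r + A r}$
$b = \frac{153}{80}$ ($b = \frac{153}{71 + \left(-3\right)^{2}} = \frac{153}{71 + 9} = \frac{153}{80} \approx 1.9125$)
$\frac{b - 94}{-240 + V{\left(-11,16 \right)}} = \frac{\frac{153}{80} - 94}{-240 + \frac{-11 + 16}{16 \left(1 - 11\right)}} = - \frac{7367}{80 \left(-240 + \frac{1}{16} \frac{1}{-10} \cdot 5\right)} = - \frac{7367}{80 \left(-240 + \frac{1}{16} \left(- \frac{1}{10}\right) 5\right)} = - \frac{7367}{80 \left(-240 - \frac{1}{32}\right)} = - \frac{7367}{80 \left(- \frac{7681}{32}\right)} = \left(- \frac{7367}{80}\right) \left(- \frac{32}{7681}\right) = \frac{14734}{38405}$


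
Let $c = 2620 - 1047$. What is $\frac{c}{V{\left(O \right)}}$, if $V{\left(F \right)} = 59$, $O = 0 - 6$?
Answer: $\frac{1573}{59} \approx 26.661$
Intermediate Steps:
$c = 1573$
$O = -6$
$\frac{c}{V{\left(O \right)}} = \frac{1573}{59}$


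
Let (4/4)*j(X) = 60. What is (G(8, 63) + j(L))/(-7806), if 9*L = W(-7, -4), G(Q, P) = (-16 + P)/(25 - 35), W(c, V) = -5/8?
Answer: -553/78060 ≈ -0.0070843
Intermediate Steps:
W(c, V) = -5/8 (W(c, V) = -5*⅛ = -5/8)
G(Q, P) = 8/5 - P/10 (G(Q, P) = (-16 + P)/(-10) = (-16 + P)*(-⅒) = 8/5 - P/10)
L = -5/72 (L = (⅑)*(-5/8) = -5/72 ≈ -0.069444)
j(X) = 60
(G(8, 63) + j(L))/(-7806) = ((8/5 - ⅒*63) + 60)/(-7806) = ((8/5 - 63/10) + 60)*(-1/7806) = (-47/10 + 60)*(-1/7806) = (553/10)*(-1/7806) = -553/78060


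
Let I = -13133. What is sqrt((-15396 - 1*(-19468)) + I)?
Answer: I*sqrt(9061) ≈ 95.189*I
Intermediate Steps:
sqrt((-15396 - 1*(-19468)) + I) = sqrt((-15396 - 1*(-19468)) - 13133) = sqrt((-15396 + 19468) - 13133) = sqrt(4072 - 13133) = sqrt(-9061) = I*sqrt(9061)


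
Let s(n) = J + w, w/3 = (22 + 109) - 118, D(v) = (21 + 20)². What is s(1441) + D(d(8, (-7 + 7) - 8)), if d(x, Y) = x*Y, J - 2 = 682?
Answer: 2404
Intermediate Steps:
J = 684 (J = 2 + 682 = 684)
d(x, Y) = Y*x
D(v) = 1681 (D(v) = 41² = 1681)
w = 39 (w = 3*((22 + 109) - 118) = 3*(131 - 118) = 3*13 = 39)
s(n) = 723 (s(n) = 684 + 39 = 723)
s(1441) + D(d(8, (-7 + 7) - 8)) = 723 + 1681 = 2404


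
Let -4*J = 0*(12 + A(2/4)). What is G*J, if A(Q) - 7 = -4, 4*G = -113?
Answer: 0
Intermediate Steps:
G = -113/4 (G = (¼)*(-113) = -113/4 ≈ -28.250)
A(Q) = 3 (A(Q) = 7 - 4 = 3)
J = 0 (J = -0*(12 + 3) = -0*15 = -¼*0 = 0)
G*J = -113/4*0 = 0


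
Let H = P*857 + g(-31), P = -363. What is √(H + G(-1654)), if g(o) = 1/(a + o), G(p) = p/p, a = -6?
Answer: I*√425882247/37 ≈ 557.75*I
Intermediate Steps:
G(p) = 1
g(o) = 1/(-6 + o)
H = -11510368/37 (H = -363*857 + 1/(-6 - 31) = -311091 + 1/(-37) = -311091 - 1/37 = -11510368/37 ≈ -3.1109e+5)
√(H + G(-1654)) = √(-11510368/37 + 1) = √(-11510331/37) = I*√425882247/37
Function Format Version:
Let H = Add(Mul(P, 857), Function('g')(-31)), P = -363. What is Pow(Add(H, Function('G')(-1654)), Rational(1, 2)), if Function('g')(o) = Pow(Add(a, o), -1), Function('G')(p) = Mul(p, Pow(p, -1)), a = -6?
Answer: Mul(Rational(1, 37), I, Pow(425882247, Rational(1, 2))) ≈ Mul(557.75, I)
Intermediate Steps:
Function('G')(p) = 1
Function('g')(o) = Pow(Add(-6, o), -1)
H = Rational(-11510368, 37) (H = Add(Mul(-363, 857), Pow(Add(-6, -31), -1)) = Add(-311091, Pow(-37, -1)) = Add(-311091, Rational(-1, 37)) = Rational(-11510368, 37) ≈ -3.1109e+5)
Pow(Add(H, Function('G')(-1654)), Rational(1, 2)) = Pow(Add(Rational(-11510368, 37), 1), Rational(1, 2)) = Pow(Rational(-11510331, 37), Rational(1, 2)) = Mul(Rational(1, 37), I, Pow(425882247, Rational(1, 2)))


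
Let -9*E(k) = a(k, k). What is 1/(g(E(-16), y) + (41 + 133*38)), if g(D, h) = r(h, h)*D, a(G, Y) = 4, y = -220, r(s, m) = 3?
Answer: 3/15281 ≈ 0.00019632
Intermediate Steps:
E(k) = -4/9 (E(k) = -⅑*4 = -4/9)
g(D, h) = 3*D
1/(g(E(-16), y) + (41 + 133*38)) = 1/(3*(-4/9) + (41 + 133*38)) = 1/(-4/3 + (41 + 5054)) = 1/(-4/3 + 5095) = 1/(15281/3) = 3/15281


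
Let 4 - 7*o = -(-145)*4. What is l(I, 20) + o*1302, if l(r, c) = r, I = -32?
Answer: -107168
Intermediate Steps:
o = -576/7 (o = 4/7 - (-29)*(-5*4)/7 = 4/7 - (-29)*(-20)/7 = 4/7 - ⅐*580 = 4/7 - 580/7 = -576/7 ≈ -82.286)
l(I, 20) + o*1302 = -32 - 576/7*1302 = -32 - 107136 = -107168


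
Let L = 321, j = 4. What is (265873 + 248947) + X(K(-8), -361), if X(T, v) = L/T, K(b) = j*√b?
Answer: 514820 - 321*I*√2/16 ≈ 5.1482e+5 - 28.373*I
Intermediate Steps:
K(b) = 4*√b
X(T, v) = 321/T
(265873 + 248947) + X(K(-8), -361) = (265873 + 248947) + 321/((4*√(-8))) = 514820 + 321/((4*(2*I*√2))) = 514820 + 321/((8*I*√2)) = 514820 + 321*(-I*√2/16) = 514820 - 321*I*√2/16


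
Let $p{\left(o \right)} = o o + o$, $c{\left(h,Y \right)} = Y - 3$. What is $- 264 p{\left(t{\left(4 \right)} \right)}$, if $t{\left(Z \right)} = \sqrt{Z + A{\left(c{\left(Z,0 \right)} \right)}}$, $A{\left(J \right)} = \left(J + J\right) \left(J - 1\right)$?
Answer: $-7392 - 528 \sqrt{7} \approx -8789.0$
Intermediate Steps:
$c{\left(h,Y \right)} = -3 + Y$
$A{\left(J \right)} = 2 J \left(-1 + J\right)$
$t{\left(Z \right)} = \sqrt{24 + Z}$ ($t{\left(Z \right)} = \sqrt{Z + 2 \left(-3 + 0\right) \left(-1 + \left(-3 + 0\right)\right)} = \sqrt{Z + 2 \left(-3\right) \left(-1 - 3\right)} = \sqrt{Z + 2 \left(-3\right) \left(-4\right)} = \sqrt{Z + 24} = \sqrt{24 + Z}$)
$p{\left(o \right)} = o + o^{2}$ ($p{\left(o \right)} = o^{2} + o = o + o^{2}$)
$- 264 p{\left(t{\left(4 \right)} \right)} = - 264 \sqrt{24 + 4} \left(1 + \sqrt{24 + 4}\right) = - 264 \sqrt{28} \left(1 + \sqrt{28}\right) = - 264 \cdot 2 \sqrt{7} \left(1 + 2 \sqrt{7}\right) = - 528 \sqrt{7} \left(1 + 2 \sqrt{7}\right)$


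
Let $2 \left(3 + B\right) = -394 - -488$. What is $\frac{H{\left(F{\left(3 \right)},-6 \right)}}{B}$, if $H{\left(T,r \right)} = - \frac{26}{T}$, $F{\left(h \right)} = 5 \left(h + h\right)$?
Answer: $- \frac{13}{660} \approx -0.019697$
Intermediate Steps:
$F{\left(h \right)} = 10 h$ ($F{\left(h \right)} = 5 \cdot 2 h = 10 h$)
$B = 44$ ($B = -3 + \frac{-394 - -488}{2} = -3 + \frac{-394 + 488}{2} = -3 + \frac{1}{2} \cdot 94 = -3 + 47 = 44$)
$\frac{H{\left(F{\left(3 \right)},-6 \right)}}{B} = \frac{\left(-26\right) \frac{1}{10 \cdot 3}}{44} = - \frac{26}{30} \cdot \frac{1}{44} = \left(-26\right) \frac{1}{30} \cdot \frac{1}{44} = \left(- \frac{13}{15}\right) \frac{1}{44} = - \frac{13}{660}$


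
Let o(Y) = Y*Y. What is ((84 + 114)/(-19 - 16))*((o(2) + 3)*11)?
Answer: -2178/5 ≈ -435.60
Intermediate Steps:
o(Y) = Y²
((84 + 114)/(-19 - 16))*((o(2) + 3)*11) = ((84 + 114)/(-19 - 16))*((2² + 3)*11) = (198/(-35))*((4 + 3)*11) = (198*(-1/35))*(7*11) = -198/35*77 = -2178/5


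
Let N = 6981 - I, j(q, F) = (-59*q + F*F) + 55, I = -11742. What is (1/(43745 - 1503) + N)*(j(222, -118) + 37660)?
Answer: 30481960005147/42242 ≈ 7.2160e+8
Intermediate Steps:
j(q, F) = 55 + F² - 59*q (j(q, F) = (-59*q + F²) + 55 = (F² - 59*q) + 55 = 55 + F² - 59*q)
N = 18723 (N = 6981 - 1*(-11742) = 6981 + 11742 = 18723)
(1/(43745 - 1503) + N)*(j(222, -118) + 37660) = (1/(43745 - 1503) + 18723)*((55 + (-118)² - 59*222) + 37660) = (1/42242 + 18723)*((55 + 13924 - 13098) + 37660) = (1/42242 + 18723)*(881 + 37660) = (790896967/42242)*38541 = 30481960005147/42242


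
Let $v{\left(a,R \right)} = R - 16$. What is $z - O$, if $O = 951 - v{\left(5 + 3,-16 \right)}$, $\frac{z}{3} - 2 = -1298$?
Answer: $-4871$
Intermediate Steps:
$z = -3888$ ($z = 6 + 3 \left(-1298\right) = 6 - 3894 = -3888$)
$v{\left(a,R \right)} = -16 + R$ ($v{\left(a,R \right)} = R - 16 = -16 + R$)
$O = 983$ ($O = 951 - \left(-16 - 16\right) = 951 - -32 = 951 + 32 = 983$)
$z - O = -3888 - 983 = -4871$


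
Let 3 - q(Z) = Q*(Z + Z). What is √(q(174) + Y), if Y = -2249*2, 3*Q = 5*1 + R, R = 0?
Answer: 5*I*√203 ≈ 71.239*I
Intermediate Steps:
Q = 5/3 (Q = (5*1 + 0)/3 = (5 + 0)/3 = (⅓)*5 = 5/3 ≈ 1.6667)
Y = -4498
q(Z) = 3 - 10*Z/3 (q(Z) = 3 - 5*(Z + Z)/3 = 3 - 5*2*Z/3 = 3 - 10*Z/3)
√(q(174) + Y) = √((3 - 10/3*174) - 4498) = √((3 - 580) - 4498) = √(-577 - 4498) = √(-5075) = 5*I*√203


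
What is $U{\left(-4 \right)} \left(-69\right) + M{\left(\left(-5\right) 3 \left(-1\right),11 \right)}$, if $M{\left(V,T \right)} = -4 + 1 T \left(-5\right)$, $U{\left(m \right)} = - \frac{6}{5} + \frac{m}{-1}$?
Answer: $- \frac{1261}{5} \approx -252.2$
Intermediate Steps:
$U{\left(m \right)} = - \frac{6}{5} - m$ ($U{\left(m \right)} = \left(-6\right) \frac{1}{5} + m \left(-1\right) = - \frac{6}{5} - m$)
$M{\left(V,T \right)} = -4 - 5 T$ ($M{\left(V,T \right)} = -4 + T \left(-5\right) = -4 - 5 T$)
$U{\left(-4 \right)} \left(-69\right) + M{\left(\left(-5\right) 3 \left(-1\right),11 \right)} = \left(- \frac{6}{5} - -4\right) \left(-69\right) - 59 = \left(- \frac{6}{5} + 4\right) \left(-69\right) - 59 = \frac{14}{5} \left(-69\right) - 59 = - \frac{966}{5} - 59 = - \frac{1261}{5}$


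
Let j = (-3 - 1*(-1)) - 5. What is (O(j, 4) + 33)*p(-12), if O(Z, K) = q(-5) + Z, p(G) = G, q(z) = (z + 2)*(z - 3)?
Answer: -600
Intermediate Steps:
q(z) = (-3 + z)*(2 + z) (q(z) = (2 + z)*(-3 + z) = (-3 + z)*(2 + z))
j = -7 (j = (-3 + 1) - 5 = -2 - 5 = -7)
O(Z, K) = 24 + Z (O(Z, K) = (-6 + (-5)² - 1*(-5)) + Z = (-6 + 25 + 5) + Z = 24 + Z)
(O(j, 4) + 33)*p(-12) = ((24 - 7) + 33)*(-12) = (17 + 33)*(-12) = 50*(-12) = -600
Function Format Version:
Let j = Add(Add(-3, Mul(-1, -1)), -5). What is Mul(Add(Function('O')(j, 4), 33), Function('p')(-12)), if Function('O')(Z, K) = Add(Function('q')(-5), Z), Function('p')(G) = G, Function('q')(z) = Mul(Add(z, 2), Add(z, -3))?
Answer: -600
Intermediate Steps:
Function('q')(z) = Mul(Add(-3, z), Add(2, z)) (Function('q')(z) = Mul(Add(2, z), Add(-3, z)) = Mul(Add(-3, z), Add(2, z)))
j = -7 (j = Add(Add(-3, 1), -5) = Add(-2, -5) = -7)
Function('O')(Z, K) = Add(24, Z) (Function('O')(Z, K) = Add(Add(-6, Pow(-5, 2), Mul(-1, -5)), Z) = Add(Add(-6, 25, 5), Z) = Add(24, Z))
Mul(Add(Function('O')(j, 4), 33), Function('p')(-12)) = Mul(Add(Add(24, -7), 33), -12) = Mul(Add(17, 33), -12) = Mul(50, -12) = -600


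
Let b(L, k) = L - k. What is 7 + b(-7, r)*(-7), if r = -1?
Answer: 49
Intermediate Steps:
7 + b(-7, r)*(-7) = 7 + (-7 - 1*(-1))*(-7) = 7 + (-7 + 1)*(-7) = 7 - 6*(-7) = 7 + 42 = 49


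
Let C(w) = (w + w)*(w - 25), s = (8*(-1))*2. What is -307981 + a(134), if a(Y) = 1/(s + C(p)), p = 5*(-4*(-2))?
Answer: -364649503/1184 ≈ -3.0798e+5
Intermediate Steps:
s = -16 (s = -8*2 = -16)
p = 40 (p = 5*8 = 40)
C(w) = 2*w*(-25 + w) (C(w) = (2*w)*(-25 + w) = 2*w*(-25 + w))
a(Y) = 1/1184 (a(Y) = 1/(-16 + 2*40*(-25 + 40)) = 1/(-16 + 2*40*15) = 1/(-16 + 1200) = 1/1184)
-307981 + a(134) = -307981 + 1/1184 = -364649503/1184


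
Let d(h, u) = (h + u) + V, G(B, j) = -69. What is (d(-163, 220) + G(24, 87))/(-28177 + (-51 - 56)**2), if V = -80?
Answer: 23/4182 ≈ 0.0054998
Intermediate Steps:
d(h, u) = -80 + h + u (d(h, u) = (h + u) - 80 = -80 + h + u)
(d(-163, 220) + G(24, 87))/(-28177 + (-51 - 56)**2) = ((-80 - 163 + 220) - 69)/(-28177 + (-51 - 56)**2) = (-23 - 69)/(-28177 + (-107)**2) = -92/(-28177 + 11449) = -92/(-16728) = -92*(-1/16728) = 23/4182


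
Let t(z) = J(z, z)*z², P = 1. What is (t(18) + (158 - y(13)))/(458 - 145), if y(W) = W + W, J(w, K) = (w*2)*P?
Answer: 11796/313 ≈ 37.687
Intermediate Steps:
J(w, K) = 2*w (J(w, K) = (w*2)*1 = (2*w)*1 = 2*w)
y(W) = 2*W
t(z) = 2*z³ (t(z) = (2*z)*z² = 2*z³)
(t(18) + (158 - y(13)))/(458 - 145) = (2*18³ + (158 - 2*13))/(458 - 145) = (2*5832 + (158 - 1*26))/313 = (11664 + (158 - 26))*(1/313) = (11664 + 132)*(1/313) = 11796*(1/313) = 11796/313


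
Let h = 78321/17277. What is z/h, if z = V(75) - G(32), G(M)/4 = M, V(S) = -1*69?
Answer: -1134523/26107 ≈ -43.457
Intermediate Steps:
V(S) = -69
G(M) = 4*M
z = -197 (z = -69 - 4*32 = -69 - 1*128 = -69 - 128 = -197)
h = 26107/5759 (h = 78321*(1/17277) = 26107/5759 ≈ 4.5332)
z/h = -197/26107/5759 = -197*5759/26107 = -1134523/26107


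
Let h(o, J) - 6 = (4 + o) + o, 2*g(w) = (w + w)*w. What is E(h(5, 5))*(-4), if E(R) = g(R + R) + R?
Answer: -6480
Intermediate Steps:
g(w) = w² (g(w) = ((w + w)*w)/2 = ((2*w)*w)/2 = (2*w²)/2 = w²)
h(o, J) = 10 + 2*o (h(o, J) = 6 + ((4 + o) + o) = 6 + (4 + 2*o) = 10 + 2*o)
E(R) = R + 4*R² (E(R) = (R + R)² + R = (2*R)² + R = 4*R² + R = R + 4*R²)
E(h(5, 5))*(-4) = ((10 + 2*5)*(1 + 4*(10 + 2*5)))*(-4) = ((10 + 10)*(1 + 4*(10 + 10)))*(-4) = (20*(1 + 4*20))*(-4) = (20*(1 + 80))*(-4) = (20*81)*(-4) = 1620*(-4) = -6480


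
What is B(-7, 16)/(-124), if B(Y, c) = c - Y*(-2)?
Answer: -1/62 ≈ -0.016129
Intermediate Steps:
B(Y, c) = c + 2*Y (B(Y, c) = c - (-2)*Y = c + 2*Y)
B(-7, 16)/(-124) = (16 + 2*(-7))/(-124) = (16 - 14)*(-1/124) = 2*(-1/124) = -1/62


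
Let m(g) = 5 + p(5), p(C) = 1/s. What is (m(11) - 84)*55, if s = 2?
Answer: -8635/2 ≈ -4317.5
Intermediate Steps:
p(C) = 1/2
m(g) = 11/2 (m(g) = 5 + 1/2 = 11/2)
(m(11) - 84)*55 = (11/2 - 84)*55 = -157/2*55 = -8635/2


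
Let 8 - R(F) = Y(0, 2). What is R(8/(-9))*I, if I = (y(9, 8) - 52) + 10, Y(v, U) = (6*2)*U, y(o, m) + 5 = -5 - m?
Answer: 960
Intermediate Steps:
y(o, m) = -10 - m (y(o, m) = -5 + (-5 - m) = -10 - m)
Y(v, U) = 12*U
I = -60 (I = ((-10 - 1*8) - 52) + 10 = ((-10 - 8) - 52) + 10 = (-18 - 52) + 10 = -70 + 10 = -60)
R(F) = -16 (R(F) = 8 - 12*2 = 8 - 1*24 = 8 - 24 = -16)
R(8/(-9))*I = -16*(-60) = 960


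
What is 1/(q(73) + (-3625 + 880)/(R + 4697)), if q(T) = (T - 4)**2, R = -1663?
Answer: 3034/14442129 ≈ 0.00021008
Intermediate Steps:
q(T) = (-4 + T)**2
1/(q(73) + (-3625 + 880)/(R + 4697)) = 1/((-4 + 73)**2 + (-3625 + 880)/(-1663 + 4697)) = 1/(69**2 - 2745/3034) = 1/(4761 - 2745*1/3034) = 1/(4761 - 2745/3034) = 1/(14442129/3034) = 3034/14442129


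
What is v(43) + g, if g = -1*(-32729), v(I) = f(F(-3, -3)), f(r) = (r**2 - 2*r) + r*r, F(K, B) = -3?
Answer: 32753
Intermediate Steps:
f(r) = -2*r + 2*r**2 (f(r) = (r**2 - 2*r) + r**2 = -2*r + 2*r**2)
v(I) = 24 (v(I) = 2*(-3)*(-1 - 3) = 2*(-3)*(-4) = 24)
g = 32729
v(43) + g = 24 + 32729 = 32753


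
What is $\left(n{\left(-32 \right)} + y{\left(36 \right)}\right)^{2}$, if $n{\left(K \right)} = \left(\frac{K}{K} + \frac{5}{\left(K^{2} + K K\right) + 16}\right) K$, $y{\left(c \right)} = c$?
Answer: $\frac{256036}{16641} \approx 15.386$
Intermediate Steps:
$n{\left(K \right)} = K \left(1 + \frac{5}{16 + 2 K^{2}}\right)$ ($n{\left(K \right)} = \left(1 + \frac{5}{\left(K^{2} + K^{2}\right) + 16}\right) K = \left(1 + \frac{5}{2 K^{2} + 16}\right) K = \left(1 + \frac{5}{16 + 2 K^{2}}\right) K = K \left(1 + \frac{5}{16 + 2 K^{2}}\right)$)
$\left(n{\left(-32 \right)} + y{\left(36 \right)}\right)^{2} = \left(\frac{1}{2} \left(-32\right) \frac{1}{8 + \left(-32\right)^{2}} \left(21 + 2 \left(-32\right)^{2}\right) + 36\right)^{2} = \left(\frac{1}{2} \left(-32\right) \frac{1}{8 + 1024} \left(21 + 2 \cdot 1024\right) + 36\right)^{2} = \left(\frac{1}{2} \left(-32\right) \frac{1}{1032} \left(21 + 2048\right) + 36\right)^{2} = \left(\frac{1}{2} \left(-32\right) \frac{1}{1032} \cdot 2069 + 36\right)^{2} = \left(- \frac{4138}{129} + 36\right)^{2} = \left(\frac{506}{129}\right)^{2} = \frac{256036}{16641}$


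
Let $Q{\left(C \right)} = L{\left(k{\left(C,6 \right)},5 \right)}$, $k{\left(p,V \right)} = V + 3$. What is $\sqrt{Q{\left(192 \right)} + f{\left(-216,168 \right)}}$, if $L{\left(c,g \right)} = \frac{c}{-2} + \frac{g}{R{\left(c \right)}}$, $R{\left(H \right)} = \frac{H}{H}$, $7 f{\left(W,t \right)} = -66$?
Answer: $\frac{5 i \sqrt{70}}{14} \approx 2.9881 i$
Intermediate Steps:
$f{\left(W,t \right)} = - \frac{66}{7}$ ($f{\left(W,t \right)} = \frac{1}{7} \left(-66\right) = - \frac{66}{7}$)
$R{\left(H \right)} = 1$
$k{\left(p,V \right)} = 3 + V$
$L{\left(c,g \right)} = g - \frac{c}{2}$ ($L{\left(c,g \right)} = \frac{c}{-2} + \frac{g}{1} = c \left(- \frac{1}{2}\right) + g 1 = - \frac{c}{2} + g = g - \frac{c}{2}$)
$Q{\left(C \right)} = \frac{1}{2}$ ($Q{\left(C \right)} = 5 - \frac{3 + 6}{2} = 5 - \frac{9}{2} = \frac{1}{2}$)
$\sqrt{Q{\left(192 \right)} + f{\left(-216,168 \right)}} = \sqrt{\frac{1}{2} - \frac{66}{7}} = \sqrt{- \frac{125}{14}} = \frac{5 i \sqrt{70}}{14}$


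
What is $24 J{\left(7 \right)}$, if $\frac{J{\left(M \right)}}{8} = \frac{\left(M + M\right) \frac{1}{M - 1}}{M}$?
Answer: $64$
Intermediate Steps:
$J{\left(M \right)} = \frac{16}{-1 + M}$ ($J{\left(M \right)} = 8 \frac{\left(M + M\right) \frac{1}{M - 1}}{M} = 8 \frac{2 M \frac{1}{-1 + M}}{M} = 8 \frac{2}{-1 + M} = \frac{16}{-1 + M}$)
$24 J{\left(7 \right)} = 24 \frac{16}{-1 + 7} = 24 \cdot \frac{16}{6} = 24 \cdot 16 \cdot \frac{1}{6} = 24 \cdot \frac{8}{3} = 64$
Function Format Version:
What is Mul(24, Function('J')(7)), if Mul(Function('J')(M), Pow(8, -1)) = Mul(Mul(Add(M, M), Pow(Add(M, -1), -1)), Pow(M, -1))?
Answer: 64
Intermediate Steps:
Function('J')(M) = Mul(16, Pow(Add(-1, M), -1)) (Function('J')(M) = Mul(8, Mul(Mul(Add(M, M), Pow(Add(M, -1), -1)), Pow(M, -1))) = Mul(8, Mul(Mul(Mul(2, M), Pow(Add(-1, M), -1)), Pow(M, -1))) = Mul(8, Mul(Mul(2, M, Pow(Add(-1, M), -1)), Pow(M, -1))) = Mul(8, Mul(2, Pow(Add(-1, M), -1))) = Mul(16, Pow(Add(-1, M), -1)))
Mul(24, Function('J')(7)) = Mul(24, Mul(16, Pow(Add(-1, 7), -1))) = Mul(24, Mul(16, Pow(6, -1))) = Mul(24, Mul(16, Rational(1, 6))) = Mul(24, Rational(8, 3)) = 64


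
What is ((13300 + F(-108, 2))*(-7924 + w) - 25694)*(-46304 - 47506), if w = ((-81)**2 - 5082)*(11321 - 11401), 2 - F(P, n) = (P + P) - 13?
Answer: 160249361932980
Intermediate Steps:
F(P, n) = 15 - 2*P (F(P, n) = 2 - ((P + P) - 13) = 2 - (2*P - 13) = 2 - (-13 + 2*P) = 2 + (13 - 2*P) = 15 - 2*P)
w = -118320 (w = (6561 - 5082)*(-80) = 1479*(-80) = -118320)
((13300 + F(-108, 2))*(-7924 + w) - 25694)*(-46304 - 47506) = ((13300 + (15 - 2*(-108)))*(-7924 - 118320) - 25694)*(-46304 - 47506) = ((13300 + (15 + 216))*(-126244) - 25694)*(-93810) = ((13300 + 231)*(-126244) - 25694)*(-93810) = (13531*(-126244) - 25694)*(-93810) = (-1708207564 - 25694)*(-93810) = -1708233258*(-93810) = 160249361932980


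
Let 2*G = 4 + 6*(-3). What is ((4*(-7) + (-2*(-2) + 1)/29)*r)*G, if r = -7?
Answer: -39543/29 ≈ -1363.6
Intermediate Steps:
G = -7 (G = (4 + 6*(-3))/2 = (4 - 18)/2 = (1/2)*(-14) = -7)
((4*(-7) + (-2*(-2) + 1)/29)*r)*G = ((4*(-7) + (-2*(-2) + 1)/29)*(-7))*(-7) = ((-28 + (4 + 1)*(1/29))*(-7))*(-7) = ((-28 + 5*(1/29))*(-7))*(-7) = ((-28 + 5/29)*(-7))*(-7) = -807/29*(-7)*(-7) = (5649/29)*(-7) = -39543/29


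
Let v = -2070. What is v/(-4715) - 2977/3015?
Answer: -67787/123615 ≈ -0.54837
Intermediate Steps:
v/(-4715) - 2977/3015 = -2070/(-4715) - 2977/3015 = -2070*(-1/4715) - 2977*1/3015 = 18/41 - 2977/3015 = -67787/123615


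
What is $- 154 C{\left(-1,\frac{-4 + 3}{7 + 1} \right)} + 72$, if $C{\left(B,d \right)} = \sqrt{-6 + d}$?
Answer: $72 - \frac{539 i \sqrt{2}}{2} \approx 72.0 - 381.13 i$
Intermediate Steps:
$- 154 C{\left(-1,\frac{-4 + 3}{7 + 1} \right)} + 72 = - 154 \sqrt{-6 + \frac{-4 + 3}{7 + 1}} + 72 = - 154 \sqrt{-6 - \frac{1}{8}} + 72 = - 154 \sqrt{- \frac{49}{8}} + 72 = - 154 \frac{7 i \sqrt{2}}{4} + 72 = - \frac{539 i \sqrt{2}}{2} + 72 = 72 - \frac{539 i \sqrt{2}}{2}$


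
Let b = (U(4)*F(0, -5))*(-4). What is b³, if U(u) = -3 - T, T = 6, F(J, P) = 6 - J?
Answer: 10077696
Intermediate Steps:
U(u) = -9 (U(u) = -3 - 1*6 = -3 - 6 = -9)
b = 216 (b = -9*(6 - 1*0)*(-4) = -9*(6 + 0)*(-4) = -9*6*(-4) = -54*(-4) = 216)
b³ = 216³ = 10077696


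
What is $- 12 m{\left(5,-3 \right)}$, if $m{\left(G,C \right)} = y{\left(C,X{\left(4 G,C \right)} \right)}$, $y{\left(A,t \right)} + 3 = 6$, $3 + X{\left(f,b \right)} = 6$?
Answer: $-36$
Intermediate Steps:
$X{\left(f,b \right)} = 3$ ($X{\left(f,b \right)} = -3 + 6 = 3$)
$y{\left(A,t \right)} = 3$ ($y{\left(A,t \right)} = -3 + 6 = 3$)
$m{\left(G,C \right)} = 3$
$- 12 m{\left(5,-3 \right)} = \left(-12\right) 3 = -36$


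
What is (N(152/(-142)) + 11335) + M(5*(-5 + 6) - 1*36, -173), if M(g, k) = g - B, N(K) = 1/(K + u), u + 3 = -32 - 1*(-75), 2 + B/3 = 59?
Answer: 30771683/2764 ≈ 11133.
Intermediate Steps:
B = 171 (B = -6 + 3*59 = -6 + 177 = 171)
u = 40 (u = -3 + (-32 - 1*(-75)) = -3 + (-32 + 75) = -3 + 43 = 40)
N(K) = 1/(40 + K) (N(K) = 1/(K + 40) = 1/(40 + K))
M(g, k) = -171 + g (M(g, k) = g - 1*171 = g - 171 = -171 + g)
(N(152/(-142)) + 11335) + M(5*(-5 + 6) - 1*36, -173) = (1/(40 + 152/(-142)) + 11335) + (-171 + (5*(-5 + 6) - 1*36)) = (1/(40 + 152*(-1/142)) + 11335) + (-171 + (5*1 - 36)) = (1/(40 - 76/71) + 11335) + (-171 + (5 - 36)) = (1/(2764/71) + 11335) + (-171 - 31) = (71/2764 + 11335) - 202 = 31330011/2764 - 202 = 30771683/2764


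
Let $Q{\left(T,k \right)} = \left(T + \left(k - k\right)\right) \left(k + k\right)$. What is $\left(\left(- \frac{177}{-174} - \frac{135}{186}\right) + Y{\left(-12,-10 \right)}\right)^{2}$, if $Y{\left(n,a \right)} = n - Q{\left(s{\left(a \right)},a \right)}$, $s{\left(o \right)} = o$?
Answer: $\frac{36223986276}{808201} \approx 44821.0$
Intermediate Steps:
$Q{\left(T,k \right)} = 2 T k$ ($Q{\left(T,k \right)} = \left(T + 0\right) 2 k = T 2 k = 2 T k$)
$Y{\left(n,a \right)} = n - 2 a^{2}$ ($Y{\left(n,a \right)} = n - 2 a a = n - 2 a^{2}$)
$\left(\left(- \frac{177}{-174} - \frac{135}{186}\right) + Y{\left(-12,-10 \right)}\right)^{2} = \left(\left(- \frac{177}{-174} - \frac{135}{186}\right) - \left(12 + 2 \left(-10\right)^{2}\right)\right)^{2} = \left(\left(\left(-177\right) \left(- \frac{1}{174}\right) - \frac{45}{62}\right) - 212\right)^{2} = \left(\left(\frac{59}{58} - \frac{45}{62}\right) - 212\right)^{2} = \left(\frac{262}{899} - 212\right)^{2} = \left(- \frac{190326}{899}\right)^{2} = \frac{36223986276}{808201}$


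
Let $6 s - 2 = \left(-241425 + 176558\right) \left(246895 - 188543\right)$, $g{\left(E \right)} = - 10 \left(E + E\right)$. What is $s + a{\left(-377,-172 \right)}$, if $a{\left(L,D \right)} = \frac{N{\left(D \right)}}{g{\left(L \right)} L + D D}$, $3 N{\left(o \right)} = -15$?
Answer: $- \frac{1774587519748207}{2812996} \approx -6.3085 \cdot 10^{8}$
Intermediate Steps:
$g{\left(E \right)} = - 20 E$ ($g{\left(E \right)} = - 10 \cdot 2 E = - 20 E$)
$N{\left(o \right)} = -5$ ($N{\left(o \right)} = \frac{1}{3} \left(-15\right) = -5$)
$a{\left(L,D \right)} = - \frac{5}{D^{2} - 20 L^{2}}$ ($a{\left(L,D \right)} = - \frac{5}{- 20 L L + D D} = - \frac{5}{- 20 L^{2} + D^{2}} = - \frac{5}{D^{2} - 20 L^{2}}$)
$s = -630853197$ ($s = \frac{1}{3} + \frac{\left(-241425 + 176558\right) \left(246895 - 188543\right)}{6} = \frac{1}{3} + \frac{\left(-64867\right) 58352}{6} = \frac{1}{3} + \frac{1}{6} \left(-3785119184\right) = \frac{1}{3} - \frac{1892559592}{3} = -630853197$)
$s + a{\left(-377,-172 \right)} = -630853197 - \frac{5}{\left(-172\right)^{2} - 20 \left(-377\right)^{2}} = -630853197 - \frac{5}{29584 - 2842580} = -630853197 - \frac{5}{-2812996} = -630853197 - - \frac{5}{2812996} = -630853197 + \frac{5}{2812996} = - \frac{1774587519748207}{2812996}$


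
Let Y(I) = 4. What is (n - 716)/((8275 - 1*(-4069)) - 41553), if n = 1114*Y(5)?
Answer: -3740/29209 ≈ -0.12804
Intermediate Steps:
n = 4456 (n = 1114*4 = 4456)
(n - 716)/((8275 - 1*(-4069)) - 41553) = (4456 - 716)/((8275 - 1*(-4069)) - 41553) = 3740/((8275 + 4069) - 41553) = 3740/(12344 - 41553) = 3740/(-29209) = 3740*(-1/29209) = -3740/29209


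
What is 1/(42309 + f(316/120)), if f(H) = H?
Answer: 30/1269349 ≈ 2.3634e-5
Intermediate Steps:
1/(42309 + f(316/120)) = 1/(42309 + 316/120) = 1/(42309 + 316*(1/120)) = 1/(42309 + 79/30) = 1/(1269349/30) = 30/1269349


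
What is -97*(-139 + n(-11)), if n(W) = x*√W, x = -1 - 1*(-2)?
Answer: 13483 - 97*I*√11 ≈ 13483.0 - 321.71*I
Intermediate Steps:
x = 1 (x = -1 + 2 = 1)
n(W) = √W (n(W) = 1*√W = √W)
-97*(-139 + n(-11)) = -97*(-139 + √(-11)) = -97*(-139 + I*√11) = 13483 - 97*I*√11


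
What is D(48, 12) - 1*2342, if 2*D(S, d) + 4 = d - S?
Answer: -2362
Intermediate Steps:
D(S, d) = -2 + d/2 - S/2 (D(S, d) = -2 + (d - S)/2 = -2 + (d/2 - S/2) = -2 + d/2 - S/2)
D(48, 12) - 1*2342 = (-2 + (½)*12 - ½*48) - 1*2342 = (-2 + 6 - 24) - 2342 = -20 - 2342 = -2362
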